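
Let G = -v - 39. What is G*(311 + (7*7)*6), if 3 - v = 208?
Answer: 100430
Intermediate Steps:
v = -205 (v = 3 - 1*208 = 3 - 208 = -205)
G = 166 (G = -1*(-205) - 39 = 205 - 39 = 166)
G*(311 + (7*7)*6) = 166*(311 + (7*7)*6) = 166*(311 + 49*6) = 166*(311 + 294) = 166*605 = 100430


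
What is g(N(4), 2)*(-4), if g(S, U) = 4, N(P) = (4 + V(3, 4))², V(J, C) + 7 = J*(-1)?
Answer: -16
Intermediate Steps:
V(J, C) = -7 - J (V(J, C) = -7 + J*(-1) = -7 - J)
N(P) = 36 (N(P) = (4 + (-7 - 1*3))² = (4 + (-7 - 3))² = (4 - 10)² = (-6)² = 36)
g(N(4), 2)*(-4) = 4*(-4) = -16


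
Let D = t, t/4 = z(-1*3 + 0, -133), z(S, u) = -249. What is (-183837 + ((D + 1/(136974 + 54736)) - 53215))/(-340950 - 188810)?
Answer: 45636182079/101560289600 ≈ 0.44935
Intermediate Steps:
t = -996 (t = 4*(-249) = -996)
D = -996
(-183837 + ((D + 1/(136974 + 54736)) - 53215))/(-340950 - 188810) = (-183837 + ((-996 + 1/(136974 + 54736)) - 53215))/(-340950 - 188810) = (-183837 + ((-996 + 1/191710) - 53215))/(-529760) = (-183837 + ((-996 + 1/191710) - 53215))*(-1/529760) = (-183837 + (-190943159/191710 - 53215))*(-1/529760) = (-183837 - 10392790809/191710)*(-1/529760) = -45636182079/191710*(-1/529760) = 45636182079/101560289600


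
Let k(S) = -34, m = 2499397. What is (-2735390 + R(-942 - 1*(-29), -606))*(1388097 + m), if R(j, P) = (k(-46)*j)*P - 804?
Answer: -83766344539124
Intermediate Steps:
R(j, P) = -804 - 34*P*j (R(j, P) = (-34*j)*P - 804 = -34*P*j - 804 = -804 - 34*P*j)
(-2735390 + R(-942 - 1*(-29), -606))*(1388097 + m) = (-2735390 + (-804 - 34*(-606)*(-942 - 1*(-29))))*(1388097 + 2499397) = (-2735390 + (-804 - 34*(-606)*(-942 + 29)))*3887494 = (-2735390 + (-804 - 34*(-606)*(-913)))*3887494 = (-2735390 + (-804 - 18811452))*3887494 = (-2735390 - 18812256)*3887494 = -21547646*3887494 = -83766344539124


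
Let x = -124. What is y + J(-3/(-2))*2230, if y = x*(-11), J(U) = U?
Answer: 4709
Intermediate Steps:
y = 1364 (y = -124*(-11) = 1364)
y + J(-3/(-2))*2230 = 1364 - 3/(-2)*2230 = 1364 - 3*(-½)*2230 = 1364 + (3/2)*2230 = 1364 + 3345 = 4709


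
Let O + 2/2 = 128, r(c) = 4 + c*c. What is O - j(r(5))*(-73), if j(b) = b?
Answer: 2244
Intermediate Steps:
r(c) = 4 + c²
O = 127 (O = -1 + 128 = 127)
O - j(r(5))*(-73) = 127 - (4 + 5²)*(-73) = 127 - (4 + 25)*(-73) = 127 - 29*(-73) = 127 - 1*(-2117) = 127 + 2117 = 2244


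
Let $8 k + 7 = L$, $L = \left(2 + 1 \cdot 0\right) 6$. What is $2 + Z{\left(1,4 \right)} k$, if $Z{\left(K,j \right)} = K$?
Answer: $\frac{21}{8} \approx 2.625$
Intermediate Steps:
$L = 12$ ($L = \left(2 + 0\right) 6 = 2 \cdot 6 = 12$)
$k = \frac{5}{8}$ ($k = - \frac{7}{8} + \frac{1}{8} \cdot 12 = - \frac{7}{8} + \frac{3}{2} = \frac{5}{8} \approx 0.625$)
$2 + Z{\left(1,4 \right)} k = 2 + 1 \cdot \frac{5}{8} = 2 + \frac{5}{8} = \frac{21}{8}$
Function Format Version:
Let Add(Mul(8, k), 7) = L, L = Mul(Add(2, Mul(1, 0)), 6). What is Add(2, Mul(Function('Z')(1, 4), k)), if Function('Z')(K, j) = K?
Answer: Rational(21, 8) ≈ 2.6250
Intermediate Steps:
L = 12 (L = Mul(Add(2, 0), 6) = Mul(2, 6) = 12)
k = Rational(5, 8) (k = Add(Rational(-7, 8), Mul(Rational(1, 8), 12)) = Add(Rational(-7, 8), Rational(3, 2)) = Rational(5, 8) ≈ 0.62500)
Add(2, Mul(Function('Z')(1, 4), k)) = Add(2, Mul(1, Rational(5, 8))) = Add(2, Rational(5, 8)) = Rational(21, 8)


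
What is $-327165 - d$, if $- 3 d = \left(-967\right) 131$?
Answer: $- \frac{1108172}{3} \approx -3.6939 \cdot 10^{5}$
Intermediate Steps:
$d = \frac{126677}{3}$ ($d = - \frac{\left(-967\right) 131}{3} = \left(- \frac{1}{3}\right) \left(-126677\right) = \frac{126677}{3} \approx 42226.0$)
$-327165 - d = -327165 - \frac{126677}{3} = - \frac{1108172}{3}$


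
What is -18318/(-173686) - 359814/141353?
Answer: -29952675075/12275518579 ≈ -2.4400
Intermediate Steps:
-18318/(-173686) - 359814/141353 = -18318*(-1/173686) - 359814*1/141353 = 9159/86843 - 359814/141353 = -29952675075/12275518579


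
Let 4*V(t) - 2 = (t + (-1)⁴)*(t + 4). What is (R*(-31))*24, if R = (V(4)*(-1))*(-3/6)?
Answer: -3906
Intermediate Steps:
V(t) = ½ + (1 + t)*(4 + t)/4 (V(t) = ½ + ((t + (-1)⁴)*(t + 4))/4 = ½ + ((t + 1)*(4 + t))/4 = ½ + ((1 + t)*(4 + t))/4 = ½ + (1 + t)*(4 + t)/4)
R = 21/4 (R = ((3/2 + (¼)*4² + (5/4)*4)*(-1))*(-3/6) = ((3/2 + (¼)*16 + 5)*(-1))*(-3*⅙) = ((3/2 + 4 + 5)*(-1))*(-½) = ((21/2)*(-1))*(-½) = -21/2*(-½) = 21/4 ≈ 5.2500)
(R*(-31))*24 = ((21/4)*(-31))*24 = -651/4*24 = -3906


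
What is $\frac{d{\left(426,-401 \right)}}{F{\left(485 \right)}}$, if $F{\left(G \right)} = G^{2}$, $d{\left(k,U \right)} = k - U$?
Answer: $\frac{827}{235225} \approx 0.0035158$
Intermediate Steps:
$\frac{d{\left(426,-401 \right)}}{F{\left(485 \right)}} = \frac{426 - -401}{485^{2}} = \frac{426 + 401}{235225} = 827 \cdot \frac{1}{235225} = \frac{827}{235225}$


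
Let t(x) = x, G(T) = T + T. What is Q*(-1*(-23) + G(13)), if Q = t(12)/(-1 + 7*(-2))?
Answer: -196/5 ≈ -39.200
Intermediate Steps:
G(T) = 2*T
Q = -4/5 (Q = 12/(-1 + 7*(-2)) = 12/(-1 - 14) = 12/(-15) = 12*(-1/15) = -4/5 ≈ -0.80000)
Q*(-1*(-23) + G(13)) = -4*(-1*(-23) + 2*13)/5 = -4*(23 + 26)/5 = -4/5*49 = -196/5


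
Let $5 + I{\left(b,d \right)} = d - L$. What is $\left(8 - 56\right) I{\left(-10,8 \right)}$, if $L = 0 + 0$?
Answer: $-144$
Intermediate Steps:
$L = 0$
$I{\left(b,d \right)} = -5 + d$ ($I{\left(b,d \right)} = -5 + \left(d - 0\right) = -5 + \left(d + 0\right) = -5 + d$)
$\left(8 - 56\right) I{\left(-10,8 \right)} = \left(8 - 56\right) \left(-5 + 8\right) = \left(-48\right) 3 = -144$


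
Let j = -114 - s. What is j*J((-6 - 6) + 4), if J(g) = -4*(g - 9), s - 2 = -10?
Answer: -7208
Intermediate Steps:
s = -8 (s = 2 - 10 = -8)
j = -106 (j = -114 - 1*(-8) = -114 + 8 = -106)
J(g) = 36 - 4*g (J(g) = -4*(-9 + g) = 36 - 4*g)
j*J((-6 - 6) + 4) = -106*(36 - 4*((-6 - 6) + 4)) = -106*(36 - 4*(-12 + 4)) = -106*(36 - 4*(-8)) = -106*(36 + 32) = -106*68 = -7208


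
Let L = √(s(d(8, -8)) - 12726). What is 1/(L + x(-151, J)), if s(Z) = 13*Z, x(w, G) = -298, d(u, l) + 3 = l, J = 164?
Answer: -298/101673 - I*√12869/101673 ≈ -0.002931 - 0.0011158*I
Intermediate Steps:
d(u, l) = -3 + l
L = I*√12869 (L = √(13*(-3 - 8) - 12726) = √(13*(-11) - 12726) = √(-143 - 12726) = √(-12869) = I*√12869 ≈ 113.44*I)
1/(L + x(-151, J)) = 1/(I*√12869 - 298) = 1/(-298 + I*√12869)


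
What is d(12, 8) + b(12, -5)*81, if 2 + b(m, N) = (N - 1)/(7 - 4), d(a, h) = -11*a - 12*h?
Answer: -552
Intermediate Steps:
d(a, h) = -12*h - 11*a
b(m, N) = -7/3 + N/3 (b(m, N) = -2 + (N - 1)/(7 - 4) = -2 + (-1 + N)/3 = -2 + (-1 + N)*(⅓) = -2 + (-⅓ + N/3) = -7/3 + N/3)
d(12, 8) + b(12, -5)*81 = (-12*8 - 11*12) + (-7/3 + (⅓)*(-5))*81 = (-96 - 132) + (-7/3 - 5/3)*81 = -228 - 4*81 = -228 - 324 = -552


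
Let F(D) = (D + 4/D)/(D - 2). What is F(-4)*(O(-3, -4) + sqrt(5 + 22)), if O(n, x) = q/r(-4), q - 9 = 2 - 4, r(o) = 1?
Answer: 35/6 + 5*sqrt(3)/2 ≈ 10.163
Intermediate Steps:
q = 7 (q = 9 + (2 - 4) = 9 - 2 = 7)
O(n, x) = 7 (O(n, x) = 7/1 = 7*1 = 7)
F(D) = (D + 4/D)/(-2 + D)
F(-4)*(O(-3, -4) + sqrt(5 + 22)) = ((4 + (-4)**2)/((-4)*(-2 - 4)))*(7 + sqrt(5 + 22)) = (-1/4*(4 + 16)/(-6))*(7 + sqrt(27)) = (-1/4*(-1/6)*20)*(7 + 3*sqrt(3)) = 5*(7 + 3*sqrt(3))/6 = 35/6 + 5*sqrt(3)/2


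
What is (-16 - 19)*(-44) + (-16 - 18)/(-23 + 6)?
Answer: 1542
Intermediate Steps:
(-16 - 19)*(-44) + (-16 - 18)/(-23 + 6) = -35*(-44) - 34/(-17) = 1540 - 34*(-1/17) = 1540 + 2 = 1542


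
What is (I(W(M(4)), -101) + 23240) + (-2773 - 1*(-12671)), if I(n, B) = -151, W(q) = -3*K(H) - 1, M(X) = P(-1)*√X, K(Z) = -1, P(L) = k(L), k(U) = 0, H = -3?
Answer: 32987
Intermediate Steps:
P(L) = 0
M(X) = 0 (M(X) = 0*√X = 0)
W(q) = 2 (W(q) = -3*(-1) - 1 = 3 - 1 = 2)
(I(W(M(4)), -101) + 23240) + (-2773 - 1*(-12671)) = (-151 + 23240) + (-2773 - 1*(-12671)) = 23089 + (-2773 + 12671) = 23089 + 9898 = 32987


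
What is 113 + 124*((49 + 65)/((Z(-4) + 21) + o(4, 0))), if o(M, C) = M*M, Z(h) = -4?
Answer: 5955/11 ≈ 541.36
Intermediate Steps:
o(M, C) = M²
113 + 124*((49 + 65)/((Z(-4) + 21) + o(4, 0))) = 113 + 124*((49 + 65)/((-4 + 21) + 4²)) = 113 + 124*(114/(17 + 16)) = 113 + 124*(114/33) = 113 + 124*(114*(1/33)) = 113 + 124*(38/11) = 113 + 4712/11 = 5955/11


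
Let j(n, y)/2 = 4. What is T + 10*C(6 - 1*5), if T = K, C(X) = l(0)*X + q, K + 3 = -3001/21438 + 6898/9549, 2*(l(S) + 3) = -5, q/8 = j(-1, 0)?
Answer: 13251254851/22745718 ≈ 582.58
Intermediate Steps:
j(n, y) = 8 (j(n, y) = 2*4 = 8)
q = 64 (q = 8*8 = 64)
l(S) = -11/2 (l(S) = -3 + (1/2)*(-5) = -3 - 5/2 = -11/2)
K = -54990179/22745718 (K = -3 + (-3001/21438 + 6898/9549) = -3 + 13246975/22745718 = -54990179/22745718 ≈ -2.4176)
C(X) = 64 - 11*X/2 (C(X) = -11*X/2 + 64 = 64 - 11*X/2)
T = -54990179/22745718 ≈ -2.4176
T + 10*C(6 - 1*5) = -54990179/22745718 + 10*(64 - 11*(6 - 1*5)/2) = -54990179/22745718 + 10*(64 - 11*(6 - 5)/2) = -54990179/22745718 + 10*(64 - 11/2*1) = -54990179/22745718 + 10*(64 - 11/2) = -54990179/22745718 + 10*(117/2) = -54990179/22745718 + 585 = 13251254851/22745718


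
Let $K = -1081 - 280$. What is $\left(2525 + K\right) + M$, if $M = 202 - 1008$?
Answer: $358$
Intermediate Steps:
$K = -1361$
$M = -806$ ($M = 202 - 1008 = -806$)
$\left(2525 + K\right) + M = \left(2525 - 1361\right) - 806 = 1164 - 806 = 358$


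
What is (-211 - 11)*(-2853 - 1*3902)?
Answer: 1499610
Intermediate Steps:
(-211 - 11)*(-2853 - 1*3902) = -222*(-2853 - 3902) = -222*(-6755) = 1499610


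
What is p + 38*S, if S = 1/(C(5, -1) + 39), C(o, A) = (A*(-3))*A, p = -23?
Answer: -395/18 ≈ -21.944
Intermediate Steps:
C(o, A) = -3*A**2 (C(o, A) = (-3*A)*A = -3*A**2)
S = 1/36 (S = 1/(-3*(-1)**2 + 39) = 1/(-3*1 + 39) = 1/(-3 + 39) = 1/36 ≈ 0.027778)
p + 38*S = -23 + 38*(1/36) = -23 + 19/18 = -395/18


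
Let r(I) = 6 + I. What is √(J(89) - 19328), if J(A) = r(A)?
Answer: 3*I*√2137 ≈ 138.68*I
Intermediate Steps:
J(A) = 6 + A
√(J(89) - 19328) = √((6 + 89) - 19328) = √(95 - 19328) = √(-19233) = 3*I*√2137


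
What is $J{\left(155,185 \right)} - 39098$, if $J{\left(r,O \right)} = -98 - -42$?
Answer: $-39154$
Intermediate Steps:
$J{\left(r,O \right)} = -56$ ($J{\left(r,O \right)} = -98 + 42 = -56$)
$J{\left(155,185 \right)} - 39098 = -56 - 39098 = -39154$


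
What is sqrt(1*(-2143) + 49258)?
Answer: 3*sqrt(5235) ≈ 217.06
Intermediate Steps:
sqrt(1*(-2143) + 49258) = sqrt(-2143 + 49258) = sqrt(47115) = 3*sqrt(5235)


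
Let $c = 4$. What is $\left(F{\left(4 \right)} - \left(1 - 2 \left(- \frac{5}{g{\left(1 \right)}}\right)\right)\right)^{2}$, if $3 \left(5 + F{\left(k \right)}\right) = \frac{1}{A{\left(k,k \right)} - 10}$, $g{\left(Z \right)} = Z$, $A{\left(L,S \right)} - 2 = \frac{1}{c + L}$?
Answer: $\frac{9193024}{35721} \approx 257.36$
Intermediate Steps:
$A{\left(L,S \right)} = 2 + \frac{1}{4 + L}$
$F{\left(k \right)} = -5 + \frac{1}{3 \left(-10 + \frac{9 + 2 k}{4 + k}\right)}$ ($F{\left(k \right)} = -5 + \frac{1}{3 \left(\frac{9 + 2 k}{4 + k} - 10\right)} = -5 + \frac{1}{3 \left(-10 + \frac{9 + 2 k}{4 + k}\right)}$)
$\left(F{\left(4 \right)} - \left(1 - 2 \left(- \frac{5}{g{\left(1 \right)}}\right)\right)\right)^{2} = \left(\frac{-469 - 484}{3 \left(31 + 8 \cdot 4\right)} + \left(2 \left(- \frac{5}{1}\right) - 1\right)\right)^{2} = \left(\frac{-469 - 484}{3 \left(31 + 32\right)} + \left(2 \left(\left(-5\right) 1\right) - 1\right)\right)^{2} = \left(\frac{1}{3} \cdot \frac{1}{63} \left(-953\right) + \left(2 \left(-5\right) - 1\right)\right)^{2} = \left(\frac{1}{3} \cdot \frac{1}{63} \left(-953\right) - 11\right)^{2} = \left(- \frac{953}{189} - 11\right)^{2} = \left(- \frac{3032}{189}\right)^{2} = \frac{9193024}{35721}$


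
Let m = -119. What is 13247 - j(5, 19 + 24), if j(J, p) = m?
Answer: 13366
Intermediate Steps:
j(J, p) = -119
13247 - j(5, 19 + 24) = 13247 - 1*(-119) = 13247 + 119 = 13366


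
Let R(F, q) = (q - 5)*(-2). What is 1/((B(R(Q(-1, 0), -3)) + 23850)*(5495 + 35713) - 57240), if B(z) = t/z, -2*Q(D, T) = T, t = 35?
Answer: 2/1965687405 ≈ 1.0175e-9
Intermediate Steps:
Q(D, T) = -T/2
R(F, q) = 10 - 2*q (R(F, q) = (-5 + q)*(-2) = 10 - 2*q)
B(z) = 35/z
1/((B(R(Q(-1, 0), -3)) + 23850)*(5495 + 35713) - 57240) = 1/((35/(10 - 2*(-3)) + 23850)*(5495 + 35713) - 57240) = 1/((35/(10 + 6) + 23850)*41208 - 57240) = 1/((35/16 + 23850)*41208 - 57240) = 1/((381635/16)*41208 - 57240) = 1/(1965801885/2 - 57240) = 1/(1965687405/2) = 2/1965687405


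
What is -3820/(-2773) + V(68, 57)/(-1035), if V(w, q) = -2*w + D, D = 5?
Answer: 4316963/2870055 ≈ 1.5041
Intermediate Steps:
V(w, q) = 5 - 2*w (V(w, q) = -2*w + 5 = 5 - 2*w)
-3820/(-2773) + V(68, 57)/(-1035) = -3820/(-2773) + (5 - 2*68)/(-1035) = -3820*(-1/2773) + (5 - 136)*(-1/1035) = 3820/2773 - 131*(-1/1035) = 3820/2773 + 131/1035 = 4316963/2870055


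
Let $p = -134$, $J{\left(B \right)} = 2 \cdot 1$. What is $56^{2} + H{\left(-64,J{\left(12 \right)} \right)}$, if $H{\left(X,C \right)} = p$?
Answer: $3002$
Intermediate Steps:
$J{\left(B \right)} = 2$
$H{\left(X,C \right)} = -134$
$56^{2} + H{\left(-64,J{\left(12 \right)} \right)} = 56^{2} - 134 = 3136 - 134 = 3002$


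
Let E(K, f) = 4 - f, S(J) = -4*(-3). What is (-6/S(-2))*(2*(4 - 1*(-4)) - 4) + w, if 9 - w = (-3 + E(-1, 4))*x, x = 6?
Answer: 21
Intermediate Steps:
S(J) = 12
w = 27 (w = 9 - (-3 + (4 - 1*4))*6 = 9 - (-3 + (4 - 4))*6 = 9 - (-3 + 0)*6 = 9 - (-3)*6 = 9 - 1*(-18) = 9 + 18 = 27)
(-6/S(-2))*(2*(4 - 1*(-4)) - 4) + w = (-6/12)*(2*(4 - 1*(-4)) - 4) + 27 = (-6*1/12)*(2*(4 + 4) - 4) + 27 = -(2*8 - 4)/2 + 27 = -(16 - 4)/2 + 27 = -½*12 + 27 = -6 + 27 = 21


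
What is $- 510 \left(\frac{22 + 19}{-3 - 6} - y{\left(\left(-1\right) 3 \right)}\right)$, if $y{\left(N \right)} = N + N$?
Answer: $- \frac{2210}{3} \approx -736.67$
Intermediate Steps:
$y{\left(N \right)} = 2 N$
$- 510 \left(\frac{22 + 19}{-3 - 6} - y{\left(\left(-1\right) 3 \right)}\right) = - 510 \left(\frac{22 + 19}{-3 - 6} - 2 \left(\left(-1\right) 3\right)\right) = - 510 \left(\frac{41}{-9} - 2 \left(-3\right)\right) = - 510 \left(41 \left(- \frac{1}{9}\right) - -6\right) = - 510 \left(- \frac{41}{9} + 6\right) = \left(-510\right) \frac{13}{9} = - \frac{2210}{3}$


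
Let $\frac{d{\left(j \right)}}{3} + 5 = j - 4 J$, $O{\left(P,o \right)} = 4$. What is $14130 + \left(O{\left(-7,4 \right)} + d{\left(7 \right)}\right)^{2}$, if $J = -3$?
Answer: $16246$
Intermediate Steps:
$d{\left(j \right)} = 21 + 3 j$ ($d{\left(j \right)} = -15 + 3 \left(j - -12\right) = -15 + 3 \left(j + 12\right) = -15 + 3 \left(12 + j\right) = -15 + \left(36 + 3 j\right) = 21 + 3 j$)
$14130 + \left(O{\left(-7,4 \right)} + d{\left(7 \right)}\right)^{2} = 14130 + \left(4 + \left(21 + 3 \cdot 7\right)\right)^{2} = 14130 + \left(4 + \left(21 + 21\right)\right)^{2} = 14130 + \left(4 + 42\right)^{2} = 14130 + 46^{2} = 14130 + 2116 = 16246$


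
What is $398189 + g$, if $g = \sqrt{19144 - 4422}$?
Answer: $398189 + \sqrt{14722} \approx 3.9831 \cdot 10^{5}$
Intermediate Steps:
$g = \sqrt{14722} \approx 121.33$
$398189 + g = 398189 + \sqrt{14722}$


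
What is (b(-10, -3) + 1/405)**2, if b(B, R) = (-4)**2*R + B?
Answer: 551733121/164025 ≈ 3363.7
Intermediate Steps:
b(B, R) = B + 16*R (b(B, R) = 16*R + B = B + 16*R)
(b(-10, -3) + 1/405)**2 = ((-10 + 16*(-3)) + 1/405)**2 = ((-10 - 48) + 1/405)**2 = (-58 + 1/405)**2 = (-23489/405)**2 = 551733121/164025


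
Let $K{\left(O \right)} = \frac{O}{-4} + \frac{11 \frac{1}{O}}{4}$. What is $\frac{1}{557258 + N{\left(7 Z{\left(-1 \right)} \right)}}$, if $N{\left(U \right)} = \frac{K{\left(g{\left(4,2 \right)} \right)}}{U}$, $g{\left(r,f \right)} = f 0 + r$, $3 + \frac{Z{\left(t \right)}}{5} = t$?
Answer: $\frac{448}{249651585} \approx 1.7945 \cdot 10^{-6}$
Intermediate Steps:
$Z{\left(t \right)} = -15 + 5 t$
$g{\left(r,f \right)} = r$ ($g{\left(r,f \right)} = 0 + r = r$)
$K{\left(O \right)} = - \frac{O}{4} + \frac{11}{4 O}$ ($K{\left(O \right)} = O \left(- \frac{1}{4}\right) + \frac{11}{O} \frac{1}{4} = - \frac{O}{4} + \frac{11}{4 O}$)
$N{\left(U \right)} = - \frac{5}{16 U}$ ($N{\left(U \right)} = \frac{\frac{1}{4} \cdot \frac{1}{4} \left(11 - 4^{2}\right)}{U} = \frac{\frac{1}{4} \cdot \frac{1}{4} \left(11 - 16\right)}{U} = \frac{\frac{1}{4} \cdot \frac{1}{4} \left(-5\right)}{U} = - \frac{5}{16 U}$)
$\frac{1}{557258 + N{\left(7 Z{\left(-1 \right)} \right)}} = \frac{1}{557258 - \frac{5}{16 \cdot 7 \left(-15 + 5 \left(-1\right)\right)}} = \frac{1}{557258 - \frac{5}{16 \cdot 7 \left(-15 - 5\right)}} = \frac{1}{557258 - \frac{5}{16 \cdot 7 \left(-20\right)}} = \frac{1}{557258 - \frac{5}{16 \left(-140\right)}} = \frac{1}{557258 - - \frac{1}{448}} = \frac{1}{557258 + \frac{1}{448}} = \frac{1}{\frac{249651585}{448}} = \frac{448}{249651585}$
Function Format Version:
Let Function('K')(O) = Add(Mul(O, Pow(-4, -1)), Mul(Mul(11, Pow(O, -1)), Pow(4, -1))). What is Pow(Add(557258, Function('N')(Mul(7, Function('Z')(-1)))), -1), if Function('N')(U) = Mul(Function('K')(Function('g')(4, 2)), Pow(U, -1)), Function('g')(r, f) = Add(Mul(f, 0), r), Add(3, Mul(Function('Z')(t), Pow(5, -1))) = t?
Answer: Rational(448, 249651585) ≈ 1.7945e-6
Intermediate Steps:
Function('Z')(t) = Add(-15, Mul(5, t))
Function('g')(r, f) = r (Function('g')(r, f) = Add(0, r) = r)
Function('K')(O) = Add(Mul(Rational(-1, 4), O), Mul(Rational(11, 4), Pow(O, -1))) (Function('K')(O) = Add(Mul(O, Rational(-1, 4)), Mul(Mul(11, Pow(O, -1)), Rational(1, 4))) = Add(Mul(Rational(-1, 4), O), Mul(Rational(11, 4), Pow(O, -1))))
Function('N')(U) = Mul(Rational(-5, 16), Pow(U, -1)) (Function('N')(U) = Mul(Mul(Rational(1, 4), Pow(4, -1), Add(11, Mul(-1, Pow(4, 2)))), Pow(U, -1)) = Mul(Mul(Rational(1, 4), Rational(1, 4), Add(11, Mul(-1, 16))), Pow(U, -1)) = Mul(Mul(Rational(1, 4), Rational(1, 4), Add(11, -16)), Pow(U, -1)) = Mul(Mul(Rational(1, 4), Rational(1, 4), -5), Pow(U, -1)) = Mul(Rational(-5, 16), Pow(U, -1)))
Pow(Add(557258, Function('N')(Mul(7, Function('Z')(-1)))), -1) = Pow(Add(557258, Mul(Rational(-5, 16), Pow(Mul(7, Add(-15, Mul(5, -1))), -1))), -1) = Pow(Add(557258, Mul(Rational(-5, 16), Pow(Mul(7, Add(-15, -5)), -1))), -1) = Pow(Add(557258, Mul(Rational(-5, 16), Pow(Mul(7, -20), -1))), -1) = Pow(Add(557258, Mul(Rational(-5, 16), Pow(-140, -1))), -1) = Pow(Add(557258, Mul(Rational(-5, 16), Rational(-1, 140))), -1) = Pow(Add(557258, Rational(1, 448)), -1) = Pow(Rational(249651585, 448), -1) = Rational(448, 249651585)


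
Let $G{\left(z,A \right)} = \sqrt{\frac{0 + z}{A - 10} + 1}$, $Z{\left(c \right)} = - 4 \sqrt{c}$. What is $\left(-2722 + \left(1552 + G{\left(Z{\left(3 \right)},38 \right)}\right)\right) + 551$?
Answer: $-619 + \frac{\sqrt{49 - 7 \sqrt{3}}}{7} \approx -618.13$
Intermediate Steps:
$G{\left(z,A \right)} = \sqrt{1 + \frac{z}{-10 + A}}$ ($G{\left(z,A \right)} = \sqrt{\frac{z}{-10 + A} + 1} = \sqrt{1 + \frac{z}{-10 + A}}$)
$\left(-2722 + \left(1552 + G{\left(Z{\left(3 \right)},38 \right)}\right)\right) + 551 = \left(-2722 + \left(1552 + \sqrt{\frac{-10 + 38 - 4 \sqrt{3}}{-10 + 38}}\right)\right) + 551 = \left(-2722 + \left(1552 + \sqrt{\frac{28 - 4 \sqrt{3}}{28}}\right)\right) + 551 = \left(-2722 + \left(1552 + \sqrt{1 - \frac{\sqrt{3}}{7}}\right)\right) + 551 = \left(-1170 + \sqrt{1 - \frac{\sqrt{3}}{7}}\right) + 551 = -619 + \sqrt{1 - \frac{\sqrt{3}}{7}}$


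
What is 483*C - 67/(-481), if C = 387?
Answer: 89909068/481 ≈ 1.8692e+5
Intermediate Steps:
483*C - 67/(-481) = 483*387 - 67/(-481) = 186921 - 67*(-1/481) = 186921 + 67/481 = 89909068/481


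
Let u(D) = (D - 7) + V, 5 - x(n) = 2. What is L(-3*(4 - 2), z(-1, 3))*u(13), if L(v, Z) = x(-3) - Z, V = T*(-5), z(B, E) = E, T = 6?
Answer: 0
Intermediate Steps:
x(n) = 3 (x(n) = 5 - 1*2 = 5 - 2 = 3)
V = -30 (V = 6*(-5) = -30)
L(v, Z) = 3 - Z
u(D) = -37 + D (u(D) = (D - 7) - 30 = (-7 + D) - 30 = -37 + D)
L(-3*(4 - 2), z(-1, 3))*u(13) = (3 - 1*3)*(-37 + 13) = (3 - 3)*(-24) = 0*(-24) = 0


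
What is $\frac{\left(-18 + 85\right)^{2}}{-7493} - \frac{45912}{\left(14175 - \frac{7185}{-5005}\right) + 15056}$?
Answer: $- \frac{118929565567}{54814419581} \approx -2.1697$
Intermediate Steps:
$\frac{\left(-18 + 85\right)^{2}}{-7493} - \frac{45912}{\left(14175 - \frac{7185}{-5005}\right) + 15056} = 67^{2} \left(- \frac{1}{7493}\right) - \frac{45912}{\left(14175 - - \frac{1437}{1001}\right) + 15056} = 4489 \left(- \frac{1}{7493}\right) - \frac{45912}{\left(14175 + \frac{1437}{1001}\right) + 15056} = - \frac{4489}{7493} - \frac{45912}{\frac{14190612}{1001} + 15056} = - \frac{4489}{7493} - \frac{45912}{\frac{29261668}{1001}} = - \frac{4489}{7493} - \frac{11489478}{7315417} = - \frac{118929565567}{54814419581}$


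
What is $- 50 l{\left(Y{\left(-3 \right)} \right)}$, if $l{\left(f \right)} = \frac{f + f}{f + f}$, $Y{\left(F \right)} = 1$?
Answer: $-50$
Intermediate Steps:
$l{\left(f \right)} = 1$ ($l{\left(f \right)} = \frac{2 f}{2 f} = 2 f \frac{1}{2 f} = 1$)
$- 50 l{\left(Y{\left(-3 \right)} \right)} = \left(-50\right) 1 = -50$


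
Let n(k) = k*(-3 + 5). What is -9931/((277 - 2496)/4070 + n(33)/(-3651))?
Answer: 49190129890/2790063 ≈ 17630.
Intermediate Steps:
n(k) = 2*k (n(k) = k*2 = 2*k)
-9931/((277 - 2496)/4070 + n(33)/(-3651)) = -9931/((277 - 2496)/4070 + (2*33)/(-3651)) = -9931/(-2219*1/4070 + 66*(-1/3651)) = -9931/(-2219/4070 - 22/1217) = -9931/(-2790063/4953190) = -9931*(-4953190/2790063) = 49190129890/2790063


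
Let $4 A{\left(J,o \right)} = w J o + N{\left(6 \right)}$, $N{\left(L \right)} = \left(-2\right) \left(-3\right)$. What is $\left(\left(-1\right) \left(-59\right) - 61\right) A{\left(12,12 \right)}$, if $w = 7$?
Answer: $-507$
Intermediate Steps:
$N{\left(L \right)} = 6$
$A{\left(J,o \right)} = \frac{3}{2} + \frac{7 J o}{4}$ ($A{\left(J,o \right)} = \frac{7 J o + 6}{4} = \frac{6 + 7 J o}{4} = \frac{3}{2} + \frac{7 J o}{4}$)
$\left(\left(-1\right) \left(-59\right) - 61\right) A{\left(12,12 \right)} = \left(\left(-1\right) \left(-59\right) - 61\right) \left(\frac{3}{2} + \frac{7}{4} \cdot 12 \cdot 12\right) = \left(59 - 61\right) \left(\frac{3}{2} + 252\right) = \left(-2\right) \frac{507}{2} = -507$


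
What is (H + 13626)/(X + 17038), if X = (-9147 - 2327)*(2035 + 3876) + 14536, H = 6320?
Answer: -9973/33895620 ≈ -0.00029423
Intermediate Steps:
X = -67808278 (X = -11474*5911 + 14536 = -67822814 + 14536 = -67808278)
(H + 13626)/(X + 17038) = (6320 + 13626)/(-67808278 + 17038) = 19946/(-67791240) = 19946*(-1/67791240) = -9973/33895620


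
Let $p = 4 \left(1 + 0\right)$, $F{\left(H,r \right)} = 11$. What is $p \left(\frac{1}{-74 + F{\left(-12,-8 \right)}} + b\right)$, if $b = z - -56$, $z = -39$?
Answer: $\frac{4280}{63} \approx 67.937$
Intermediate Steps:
$b = 17$ ($b = -39 - -56 = -39 + 56 = 17$)
$p = 4$ ($p = 4 \cdot 1 = 4$)
$p \left(\frac{1}{-74 + F{\left(-12,-8 \right)}} + b\right) = 4 \left(\frac{1}{-74 + 11} + 17\right) = 4 \left(\frac{1}{-63} + 17\right) = 4 \left(- \frac{1}{63} + 17\right) = 4 \cdot \frac{1070}{63} = \frac{4280}{63}$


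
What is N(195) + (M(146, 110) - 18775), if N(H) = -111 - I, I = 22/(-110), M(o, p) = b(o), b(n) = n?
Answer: -93699/5 ≈ -18740.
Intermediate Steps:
M(o, p) = o
I = -⅕ (I = 22*(-1/110) = -⅕ ≈ -0.20000)
N(H) = -554/5 (N(H) = -111 - 1*(-⅕) = -111 + ⅕ = -554/5)
N(195) + (M(146, 110) - 18775) = -554/5 + (146 - 18775) = -554/5 - 18629 = -93699/5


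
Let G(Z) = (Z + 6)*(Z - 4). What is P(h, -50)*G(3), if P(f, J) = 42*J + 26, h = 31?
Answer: 18666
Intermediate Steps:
G(Z) = (-4 + Z)*(6 + Z) (G(Z) = (6 + Z)*(-4 + Z) = (-4 + Z)*(6 + Z))
P(f, J) = 26 + 42*J
P(h, -50)*G(3) = (26 + 42*(-50))*(-24 + 3² + 2*3) = (26 - 2100)*(-24 + 9 + 6) = -2074*(-9) = 18666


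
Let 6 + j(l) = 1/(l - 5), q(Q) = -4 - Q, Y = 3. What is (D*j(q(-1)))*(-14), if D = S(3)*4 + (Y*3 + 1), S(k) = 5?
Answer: 5145/2 ≈ 2572.5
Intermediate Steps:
j(l) = -6 + 1/(-5 + l) (j(l) = -6 + 1/(l - 5) = -6 + 1/(-5 + l))
D = 30 (D = 5*4 + (3*3 + 1) = 20 + (9 + 1) = 20 + 10 = 30)
(D*j(q(-1)))*(-14) = (30*((31 - 6*(-4 - 1*(-1)))/(-5 + (-4 - 1*(-1)))))*(-14) = (30*((31 - 6*(-4 + 1))/(-5 + (-4 + 1))))*(-14) = (30*((31 - 6*(-3))/(-5 - 3)))*(-14) = (30*((31 + 18)/(-8)))*(-14) = (30*(-⅛*49))*(-14) = (30*(-49/8))*(-14) = -735/4*(-14) = 5145/2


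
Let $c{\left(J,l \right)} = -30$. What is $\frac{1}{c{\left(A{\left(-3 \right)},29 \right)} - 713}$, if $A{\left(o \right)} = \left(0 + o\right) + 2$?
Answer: $- \frac{1}{743} \approx -0.0013459$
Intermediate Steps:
$A{\left(o \right)} = 2 + o$ ($A{\left(o \right)} = o + 2 = 2 + o$)
$\frac{1}{c{\left(A{\left(-3 \right)},29 \right)} - 713} = \frac{1}{-30 - 713} = \frac{1}{-743} = - \frac{1}{743}$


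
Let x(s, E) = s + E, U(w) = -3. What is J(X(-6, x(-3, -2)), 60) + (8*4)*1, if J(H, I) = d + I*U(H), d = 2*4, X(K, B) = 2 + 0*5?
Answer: -140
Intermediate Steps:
x(s, E) = E + s
X(K, B) = 2 (X(K, B) = 2 + 0 = 2)
d = 8
J(H, I) = 8 - 3*I (J(H, I) = 8 + I*(-3) = 8 - 3*I)
J(X(-6, x(-3, -2)), 60) + (8*4)*1 = (8 - 3*60) + (8*4)*1 = (8 - 180) + 32*1 = -172 + 32 = -140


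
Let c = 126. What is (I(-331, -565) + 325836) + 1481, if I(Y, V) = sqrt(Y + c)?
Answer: 327317 + I*sqrt(205) ≈ 3.2732e+5 + 14.318*I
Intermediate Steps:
I(Y, V) = sqrt(126 + Y) (I(Y, V) = sqrt(Y + 126) = sqrt(126 + Y))
(I(-331, -565) + 325836) + 1481 = (sqrt(126 - 331) + 325836) + 1481 = (sqrt(-205) + 325836) + 1481 = (I*sqrt(205) + 325836) + 1481 = (325836 + I*sqrt(205)) + 1481 = 327317 + I*sqrt(205)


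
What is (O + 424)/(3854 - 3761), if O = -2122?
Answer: -566/31 ≈ -18.258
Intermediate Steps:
(O + 424)/(3854 - 3761) = (-2122 + 424)/(3854 - 3761) = -1698/93 = -1698*1/93 = -566/31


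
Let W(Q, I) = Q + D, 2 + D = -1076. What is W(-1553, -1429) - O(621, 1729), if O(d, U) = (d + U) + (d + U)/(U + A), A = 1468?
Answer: -15926607/3197 ≈ -4981.7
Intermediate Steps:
D = -1078 (D = -2 - 1076 = -1078)
W(Q, I) = -1078 + Q (W(Q, I) = Q - 1078 = -1078 + Q)
O(d, U) = U + d + (U + d)/(1468 + U) (O(d, U) = (d + U) + (d + U)/(U + 1468) = (U + d) + (U + d)/(1468 + U) = U + d + (U + d)/(1468 + U))
W(-1553, -1429) - O(621, 1729) = (-1078 - 1553) - (1729² + 1469*1729 + 1469*621 + 1729*621)/(1468 + 1729) = -2631 - (2989441 + 2539901 + 912249 + 1073709)/3197 = -2631 - 7515300/3197 = -15926607/3197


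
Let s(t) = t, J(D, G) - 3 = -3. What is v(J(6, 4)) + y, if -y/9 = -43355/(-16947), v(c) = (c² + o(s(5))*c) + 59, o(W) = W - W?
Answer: 67742/1883 ≈ 35.976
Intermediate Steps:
J(D, G) = 0 (J(D, G) = 3 - 3 = 0)
o(W) = 0
v(c) = 59 + c² (v(c) = (c² + 0*c) + 59 = (c² + 0) + 59 = c² + 59 = 59 + c²)
y = -43355/1883 (y = -(-390195)/(-16947) = -(-390195)*(-1)/16947 = -9*43355/16947 = -43355/1883 ≈ -23.024)
v(J(6, 4)) + y = (59 + 0²) - 43355/1883 = (59 + 0) - 43355/1883 = 59 - 43355/1883 = 67742/1883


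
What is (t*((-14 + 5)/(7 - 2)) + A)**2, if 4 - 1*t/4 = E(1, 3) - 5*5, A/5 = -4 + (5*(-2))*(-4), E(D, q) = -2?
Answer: 46656/25 ≈ 1866.2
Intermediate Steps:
A = 180 (A = 5*(-4 + (5*(-2))*(-4)) = 5*(-4 - 10*(-4)) = 5*(-4 + 40) = 5*36 = 180)
t = 124 (t = 16 - 4*(-2 - 5*5) = 16 - 4*(-2 - 25) = 16 - 4*(-27) = 16 + 108 = 124)
(t*((-14 + 5)/(7 - 2)) + A)**2 = (124*((-14 + 5)/(7 - 2)) + 180)**2 = (124*(-9/5) + 180)**2 = (-1116/5 + 180)**2 = (-216/5)**2 = 46656/25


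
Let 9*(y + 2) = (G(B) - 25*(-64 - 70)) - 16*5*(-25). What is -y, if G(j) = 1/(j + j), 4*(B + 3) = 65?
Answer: -282598/477 ≈ -592.45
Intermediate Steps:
B = 53/4 (B = -3 + (1/4)*65 = -3 + 65/4 = 53/4 ≈ 13.250)
G(j) = 1/(2*j)
y = 282598/477 (y = -2 + ((1/(2*(53/4)) - 25*(-64 - 70)) - 16*5*(-25))/9 = -2 + (((1/2)*(4/53) - 25*(-134)) - 80*(-25))/9 = -2 + ((2/53 + 3350) + 2000)/9 = -2 + (177552/53 + 2000)/9 = -2 + (1/9)*(283552/53) = -2 + 283552/477 = 282598/477 ≈ 592.45)
-y = -1*282598/477 = -282598/477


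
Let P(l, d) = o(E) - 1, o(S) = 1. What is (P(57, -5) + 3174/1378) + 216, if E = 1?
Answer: 150411/689 ≈ 218.30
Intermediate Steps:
P(l, d) = 0 (P(l, d) = 1 - 1 = 0)
(P(57, -5) + 3174/1378) + 216 = (0 + 3174/1378) + 216 = (0 + 3174*(1/1378)) + 216 = (0 + 1587/689) + 216 = 1587/689 + 216 = 150411/689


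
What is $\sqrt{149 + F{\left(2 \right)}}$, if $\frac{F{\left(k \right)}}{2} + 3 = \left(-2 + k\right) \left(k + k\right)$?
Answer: $\sqrt{143} \approx 11.958$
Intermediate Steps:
$F{\left(k \right)} = -6 + 4 k \left(-2 + k\right)$ ($F{\left(k \right)} = -6 + 2 \left(-2 + k\right) \left(k + k\right) = -6 + 2 \left(-2 + k\right) 2 k = -6 + 2 \cdot 2 k \left(-2 + k\right) = -6 + 4 k \left(-2 + k\right)$)
$\sqrt{149 + F{\left(2 \right)}} = \sqrt{149 - \left(22 - 16\right)} = \sqrt{149 - 6} = \sqrt{143}$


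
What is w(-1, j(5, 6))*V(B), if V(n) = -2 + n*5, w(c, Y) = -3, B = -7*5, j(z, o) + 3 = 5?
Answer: 531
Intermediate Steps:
j(z, o) = 2 (j(z, o) = -3 + 5 = 2)
B = -35
V(n) = -2 + 5*n
w(-1, j(5, 6))*V(B) = -3*(-2 + 5*(-35)) = -3*(-2 - 175) = -3*(-177) = 531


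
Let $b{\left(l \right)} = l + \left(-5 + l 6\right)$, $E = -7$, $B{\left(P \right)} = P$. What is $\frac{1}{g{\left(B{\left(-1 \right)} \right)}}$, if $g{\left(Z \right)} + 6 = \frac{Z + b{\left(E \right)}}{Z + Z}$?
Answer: $\frac{2}{43} \approx 0.046512$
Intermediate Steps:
$b{\left(l \right)} = -5 + 7 l$ ($b{\left(l \right)} = l + \left(-5 + 6 l\right) = -5 + 7 l$)
$g{\left(Z \right)} = -6 + \frac{-54 + Z}{2 Z}$ ($g{\left(Z \right)} = -6 + \frac{Z + \left(-5 + 7 \left(-7\right)\right)}{Z + Z} = -6 + \frac{Z - 54}{2 Z} = -6 + \left(Z - 54\right) \frac{1}{2 Z} = -6 + \left(-54 + Z\right) \frac{1}{2 Z} = -6 + \frac{-54 + Z}{2 Z}$)
$\frac{1}{g{\left(B{\left(-1 \right)} \right)}} = \frac{1}{- \frac{11}{2} - \frac{27}{-1}} = \frac{1}{- \frac{11}{2} - -27} = \frac{1}{- \frac{11}{2} + 27} = \frac{1}{\frac{43}{2}} = \frac{2}{43}$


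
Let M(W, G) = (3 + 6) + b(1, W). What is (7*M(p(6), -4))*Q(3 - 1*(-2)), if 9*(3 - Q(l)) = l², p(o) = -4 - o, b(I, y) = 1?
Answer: 140/9 ≈ 15.556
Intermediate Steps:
M(W, G) = 10 (M(W, G) = (3 + 6) + 1 = 9 + 1 = 10)
Q(l) = 3 - l²/9
(7*M(p(6), -4))*Q(3 - 1*(-2)) = (7*10)*(3 - (3 - 1*(-2))²/9) = 70*(3 - (3 + 2)²/9) = 70*(3 - ⅑*5²) = 70*(3 - ⅑*25) = 70*(3 - 25/9) = 70*(2/9) = 140/9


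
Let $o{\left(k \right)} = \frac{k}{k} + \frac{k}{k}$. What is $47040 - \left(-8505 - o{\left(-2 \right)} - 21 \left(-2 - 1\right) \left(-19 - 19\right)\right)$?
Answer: $57941$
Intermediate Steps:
$o{\left(k \right)} = 2$ ($o{\left(k \right)} = 1 + 1 = 2$)
$47040 - \left(-8505 - o{\left(-2 \right)} - 21 \left(-2 - 1\right) \left(-19 - 19\right)\right) = 47040 - \left(-8507 - 21 \left(-2 - 1\right) \left(-19 - 19\right)\right) = 47040 - \left(-8507 - \left(-63\right) \left(-38\right)\right) = 47040 + \left(\left(\left(21 \cdot 114 + 2\right) - 2497\right) + 11002\right) = 47040 + \left(\left(\left(2394 + 2\right) - 2497\right) + 11002\right) = 47040 + \left(\left(2396 - 2497\right) + 11002\right) = 47040 + \left(-101 + 11002\right) = 47040 + 10901 = 57941$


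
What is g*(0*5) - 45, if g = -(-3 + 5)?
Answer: -45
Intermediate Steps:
g = -2 (g = -1*2 = -2)
g*(0*5) - 45 = -0*5 - 45 = -2*0 - 45 = 0 - 45 = -45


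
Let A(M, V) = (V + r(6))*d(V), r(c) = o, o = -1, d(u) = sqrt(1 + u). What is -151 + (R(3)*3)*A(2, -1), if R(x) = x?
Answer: -151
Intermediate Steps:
r(c) = -1
A(M, V) = sqrt(1 + V)*(-1 + V) (A(M, V) = (V - 1)*sqrt(1 + V) = (-1 + V)*sqrt(1 + V) = sqrt(1 + V)*(-1 + V))
-151 + (R(3)*3)*A(2, -1) = -151 + (3*3)*(sqrt(1 - 1)*(-1 - 1)) = -151 + 9*(sqrt(0)*(-2)) = -151 + 9*(0*(-2)) = -151 + 9*0 = -151 + 0 = -151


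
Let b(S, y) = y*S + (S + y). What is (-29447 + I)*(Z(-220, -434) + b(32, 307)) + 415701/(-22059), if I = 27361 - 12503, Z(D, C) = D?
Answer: -18712539514/129 ≈ -1.4506e+8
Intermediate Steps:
b(S, y) = S + y + S*y (b(S, y) = S*y + (S + y) = S + y + S*y)
I = 14858
(-29447 + I)*(Z(-220, -434) + b(32, 307)) + 415701/(-22059) = (-29447 + 14858)*(-220 + (32 + 307 + 32*307)) + 415701/(-22059) = -14589*(-220 + (32 + 307 + 9824)) + 415701*(-1/22059) = -14589*(-220 + 10163) - 2431/129 = -14589*9943 - 2431/129 = -145058427 - 2431/129 = -18712539514/129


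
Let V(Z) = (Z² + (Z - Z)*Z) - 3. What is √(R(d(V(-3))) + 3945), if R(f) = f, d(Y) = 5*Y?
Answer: 5*√159 ≈ 63.048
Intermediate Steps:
V(Z) = -3 + Z² (V(Z) = (Z² + 0*Z) - 3 = (Z² + 0) - 3 = Z² - 3 = -3 + Z²)
√(R(d(V(-3))) + 3945) = √(5*(-3 + (-3)²) + 3945) = √(5*(-3 + 9) + 3945) = √(5*6 + 3945) = √(30 + 3945) = √3975 = 5*√159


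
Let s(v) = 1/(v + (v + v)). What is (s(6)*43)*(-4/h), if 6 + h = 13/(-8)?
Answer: 688/549 ≈ 1.2532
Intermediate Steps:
s(v) = 1/(3*v) (s(v) = 1/(v + 2*v) = 1/(3*v))
h = -61/8 (h = -6 + 13/(-8) = -6 + 13*(-1/8) = -6 - 13/8 = -61/8 ≈ -7.6250)
(s(6)*43)*(-4/h) = (((1/3)/6)*43)*(-4/(-61/8)) = (((1/3)*(1/6))*43)*(-4*(-8/61)) = ((1/18)*43)*(32/61) = (43/18)*(32/61) = 688/549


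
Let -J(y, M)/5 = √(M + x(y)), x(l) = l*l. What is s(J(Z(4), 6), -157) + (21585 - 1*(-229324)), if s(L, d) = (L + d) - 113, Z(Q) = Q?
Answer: 250639 - 5*√22 ≈ 2.5062e+5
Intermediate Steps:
x(l) = l²
J(y, M) = -5*√(M + y²)
s(L, d) = -113 + L + d
s(J(Z(4), 6), -157) + (21585 - 1*(-229324)) = (-113 - 5*√(6 + 4²) - 157) + (21585 - 1*(-229324)) = (-113 - 5*√(6 + 16) - 157) + (21585 + 229324) = (-113 - 5*√22 - 157) + 250909 = (-270 - 5*√22) + 250909 = 250639 - 5*√22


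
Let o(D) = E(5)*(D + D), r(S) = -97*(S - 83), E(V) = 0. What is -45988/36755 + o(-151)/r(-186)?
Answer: -45988/36755 ≈ -1.2512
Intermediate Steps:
r(S) = 8051 - 97*S (r(S) = -97*(-83 + S) = 8051 - 97*S)
o(D) = 0 (o(D) = 0*(D + D) = 0*(2*D) = 0)
-45988/36755 + o(-151)/r(-186) = -45988/36755 + 0/(8051 - 97*(-186)) = -45988*1/36755 + 0/(8051 + 18042) = -45988/36755 + 0/26093 = -45988/36755 + 0*(1/26093) = -45988/36755 + 0 = -45988/36755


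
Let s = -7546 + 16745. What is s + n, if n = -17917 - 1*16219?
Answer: -24937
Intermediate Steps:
s = 9199
n = -34136 (n = -17917 - 16219 = -34136)
s + n = 9199 - 34136 = -24937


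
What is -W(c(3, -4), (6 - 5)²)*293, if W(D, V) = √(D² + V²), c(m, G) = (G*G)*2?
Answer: -1465*√41 ≈ -9380.6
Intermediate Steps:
c(m, G) = 2*G² (c(m, G) = G²*2 = 2*G²)
-W(c(3, -4), (6 - 5)²)*293 = -√((2*(-4)²)² + ((6 - 5)²)²)*293 = -√((2*16)² + (1²)²)*293 = -√(32² + 1²)*293 = -√(1024 + 1)*293 = -√1025*293 = -5*√41*293 = -1465*√41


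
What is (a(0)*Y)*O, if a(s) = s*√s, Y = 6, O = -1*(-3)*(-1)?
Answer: 0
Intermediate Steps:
O = -3 (O = 3*(-1) = -3)
a(s) = s^(3/2)
(a(0)*Y)*O = (0^(3/2)*6)*(-3) = (0*6)*(-3) = 0*(-3) = 0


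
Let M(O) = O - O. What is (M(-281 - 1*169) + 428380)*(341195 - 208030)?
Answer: 57045222700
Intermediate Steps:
M(O) = 0
(M(-281 - 1*169) + 428380)*(341195 - 208030) = (0 + 428380)*(341195 - 208030) = 428380*133165 = 57045222700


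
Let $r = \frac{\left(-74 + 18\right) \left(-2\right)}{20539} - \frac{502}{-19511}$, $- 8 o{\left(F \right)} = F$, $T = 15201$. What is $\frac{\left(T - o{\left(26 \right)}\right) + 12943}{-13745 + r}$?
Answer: $- \frac{45118513804681}{22032438883180} \approx -2.0478$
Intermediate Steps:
$o{\left(F \right)} = - \frac{F}{8}$
$r = \frac{12495810}{400736429}$ ($r = \left(-56\right) \left(-2\right) \frac{1}{20539} - - \frac{502}{19511} = 112 \cdot \frac{1}{20539} + \frac{502}{19511} = \frac{112}{20539} + \frac{502}{19511} = \frac{12495810}{400736429} \approx 0.031182$)
$\frac{\left(T - o{\left(26 \right)}\right) + 12943}{-13745 + r} = \frac{\left(15201 - \left(- \frac{1}{8}\right) 26\right) + 12943}{-13745 + \frac{12495810}{400736429}} = \frac{\left(15201 - - \frac{13}{4}\right) + 12943}{- \frac{5508109720795}{400736429}} = \left(\left(15201 + \frac{13}{4}\right) + 12943\right) \left(- \frac{400736429}{5508109720795}\right) = \left(\frac{60817}{4} + 12943\right) \left(- \frac{400736429}{5508109720795}\right) = \frac{112589}{4} \left(- \frac{400736429}{5508109720795}\right) = - \frac{45118513804681}{22032438883180}$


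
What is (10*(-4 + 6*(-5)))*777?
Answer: -264180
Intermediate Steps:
(10*(-4 + 6*(-5)))*777 = (10*(-4 - 30))*777 = (10*(-34))*777 = -340*777 = -264180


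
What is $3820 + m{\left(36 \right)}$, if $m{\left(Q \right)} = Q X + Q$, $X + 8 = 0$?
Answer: $3568$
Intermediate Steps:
$X = -8$ ($X = -8 + 0 = -8$)
$m{\left(Q \right)} = - 7 Q$ ($m{\left(Q \right)} = Q \left(-8\right) + Q = - 8 Q + Q = - 7 Q$)
$3820 + m{\left(36 \right)} = 3820 - 252 = 3568$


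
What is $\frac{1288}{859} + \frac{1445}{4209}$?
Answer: $\frac{6662447}{3615531} \approx 1.8427$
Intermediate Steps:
$\frac{1288}{859} + \frac{1445}{4209} = \frac{6662447}{3615531}$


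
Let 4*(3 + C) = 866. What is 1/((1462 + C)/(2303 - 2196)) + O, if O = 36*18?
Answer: 2171662/3351 ≈ 648.06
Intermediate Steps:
C = 427/2 (C = -3 + (1/4)*866 = -3 + 433/2 = 427/2 ≈ 213.50)
O = 648
1/((1462 + C)/(2303 - 2196)) + O = 1/((1462 + 427/2)/(2303 - 2196)) + 648 = 1/((3351/2)/107) + 648 = 1/((3351/2)*(1/107)) + 648 = 1/(3351/214) + 648 = 214/3351 + 648 = 2171662/3351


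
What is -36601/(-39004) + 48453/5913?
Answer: 702094175/76876884 ≈ 9.1327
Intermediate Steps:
-36601/(-39004) + 48453/5913 = -36601*(-1/39004) + 48453*(1/5913) = 36601/39004 + 16151/1971 = 702094175/76876884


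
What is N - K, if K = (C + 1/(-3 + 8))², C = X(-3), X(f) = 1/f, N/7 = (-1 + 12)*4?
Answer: 69296/225 ≈ 307.98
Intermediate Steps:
N = 308 (N = 7*((-1 + 12)*4) = 7*(11*4) = 7*44 = 308)
X(f) = 1/f
C = -⅓ (C = 1/(-3) = -⅓ ≈ -0.33333)
K = 4/225 (K = (-⅓ + 1/(-3 + 8))² = (-⅓ + 1/5)² = (-⅓ + ⅕)² = (-2/15)² = 4/225 ≈ 0.017778)
N - K = 308 - 1*4/225 = 308 - 4/225 = 69296/225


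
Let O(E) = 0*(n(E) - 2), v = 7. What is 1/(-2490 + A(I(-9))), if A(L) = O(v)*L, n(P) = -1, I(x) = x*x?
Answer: -1/2490 ≈ -0.00040161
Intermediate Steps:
I(x) = x²
O(E) = 0 (O(E) = 0*(-1 - 2) = 0*(-3) = 0)
A(L) = 0 (A(L) = 0*L = 0)
1/(-2490 + A(I(-9))) = 1/(-2490 + 0) = 1/(-2490) = -1/2490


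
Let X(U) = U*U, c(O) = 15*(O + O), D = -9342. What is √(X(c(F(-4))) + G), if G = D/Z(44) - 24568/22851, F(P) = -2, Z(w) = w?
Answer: √95099456169014/167574 ≈ 58.195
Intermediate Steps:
c(O) = 30*O (c(O) = 15*(2*O) = 30*O)
X(U) = U²
G = -107277517/502722 (G = -9342/44 - 24568/22851 = -9342*1/44 - 24568*1/22851 = -4671/22 - 24568/22851 = -107277517/502722 ≈ -213.39)
√(X(c(F(-4))) + G) = √((30*(-2))² - 107277517/502722) = √((-60)² - 107277517/502722) = √(3600 - 107277517/502722) = √(1702521683/502722) = √95099456169014/167574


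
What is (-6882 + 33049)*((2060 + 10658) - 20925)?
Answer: -214752569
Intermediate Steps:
(-6882 + 33049)*((2060 + 10658) - 20925) = 26167*(12718 - 20925) = 26167*(-8207) = -214752569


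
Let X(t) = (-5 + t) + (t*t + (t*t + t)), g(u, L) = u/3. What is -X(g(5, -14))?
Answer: -35/9 ≈ -3.8889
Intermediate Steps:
g(u, L) = u/3 (g(u, L) = u*(1/3) = u/3)
X(t) = -5 + 2*t + 2*t**2 (X(t) = (-5 + t) + (t**2 + (t**2 + t)) = (-5 + t) + (t**2 + (t + t**2)) = (-5 + t) + (t + 2*t**2) = -5 + 2*t + 2*t**2)
-X(g(5, -14)) = -(-5 + 2*((1/3)*5) + 2*((1/3)*5)**2) = -(-5 + 2*(5/3) + 2*(5/3)**2) = -(-5 + 10/3 + 2*(25/9)) = -(-5 + 10/3 + 50/9) = -1*35/9 = -35/9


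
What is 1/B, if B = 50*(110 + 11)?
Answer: 1/6050 ≈ 0.00016529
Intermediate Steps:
B = 6050 (B = 50*121 = 6050)
1/B = 1/6050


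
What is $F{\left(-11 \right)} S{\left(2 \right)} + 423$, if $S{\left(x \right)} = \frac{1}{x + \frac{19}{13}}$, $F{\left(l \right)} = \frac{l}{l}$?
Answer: $\frac{19048}{45} \approx 423.29$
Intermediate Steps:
$F{\left(l \right)} = 1$
$S{\left(x \right)} = \frac{1}{\frac{19}{13} + x}$ ($S{\left(x \right)} = \frac{1}{x + 19 \cdot \frac{1}{13}} = \frac{1}{x + \frac{19}{13}} = \frac{1}{\frac{19}{13} + x}$)
$F{\left(-11 \right)} S{\left(2 \right)} + 423 = 1 \frac{13}{19 + 13 \cdot 2} + 423 = 1 \frac{13}{19 + 26} + 423 = 1 \cdot \frac{13}{45} + 423 = \frac{13}{45} + 423 = \frac{19048}{45}$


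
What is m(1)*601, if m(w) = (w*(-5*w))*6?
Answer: -18030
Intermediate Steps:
m(w) = -30*w**2 (m(w) = -5*w**2*6 = -30*w**2)
m(1)*601 = -30*1**2*601 = -30*1*601 = -30*601 = -18030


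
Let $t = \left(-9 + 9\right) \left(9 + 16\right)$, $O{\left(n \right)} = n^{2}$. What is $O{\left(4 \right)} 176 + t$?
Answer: $2816$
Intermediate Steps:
$t = 0$ ($t = 0 \cdot 25 = 0$)
$O{\left(4 \right)} 176 + t = 4^{2} \cdot 176 + 0 = 16 \cdot 176 + 0 = 2816 + 0 = 2816$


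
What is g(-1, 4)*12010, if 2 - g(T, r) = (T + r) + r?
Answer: -60050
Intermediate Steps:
g(T, r) = 2 - T - 2*r (g(T, r) = 2 - ((T + r) + r) = 2 - (T + 2*r) = 2 + (-T - 2*r) = 2 - T - 2*r)
g(-1, 4)*12010 = (2 - 1*(-1) - 2*4)*12010 = (2 + 1 - 8)*12010 = -5*12010 = -60050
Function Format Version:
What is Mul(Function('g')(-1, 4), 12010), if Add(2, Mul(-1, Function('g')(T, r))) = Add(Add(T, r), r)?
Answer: -60050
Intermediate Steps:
Function('g')(T, r) = Add(2, Mul(-1, T), Mul(-2, r)) (Function('g')(T, r) = Add(2, Mul(-1, Add(Add(T, r), r))) = Add(2, Mul(-1, Add(T, Mul(2, r)))) = Add(2, Add(Mul(-1, T), Mul(-2, r))) = Add(2, Mul(-1, T), Mul(-2, r)))
Mul(Function('g')(-1, 4), 12010) = Mul(Add(2, Mul(-1, -1), Mul(-2, 4)), 12010) = Mul(Add(2, 1, -8), 12010) = Mul(-5, 12010) = -60050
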